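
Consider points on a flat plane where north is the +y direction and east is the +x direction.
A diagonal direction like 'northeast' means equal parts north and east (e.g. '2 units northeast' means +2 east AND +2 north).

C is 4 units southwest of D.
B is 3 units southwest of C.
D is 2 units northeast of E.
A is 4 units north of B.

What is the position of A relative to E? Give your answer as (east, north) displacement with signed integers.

Place E at the origin (east=0, north=0).
  D is 2 units northeast of E: delta (east=+2, north=+2); D at (east=2, north=2).
  C is 4 units southwest of D: delta (east=-4, north=-4); C at (east=-2, north=-2).
  B is 3 units southwest of C: delta (east=-3, north=-3); B at (east=-5, north=-5).
  A is 4 units north of B: delta (east=+0, north=+4); A at (east=-5, north=-1).
Therefore A relative to E: (east=-5, north=-1).

Answer: A is at (east=-5, north=-1) relative to E.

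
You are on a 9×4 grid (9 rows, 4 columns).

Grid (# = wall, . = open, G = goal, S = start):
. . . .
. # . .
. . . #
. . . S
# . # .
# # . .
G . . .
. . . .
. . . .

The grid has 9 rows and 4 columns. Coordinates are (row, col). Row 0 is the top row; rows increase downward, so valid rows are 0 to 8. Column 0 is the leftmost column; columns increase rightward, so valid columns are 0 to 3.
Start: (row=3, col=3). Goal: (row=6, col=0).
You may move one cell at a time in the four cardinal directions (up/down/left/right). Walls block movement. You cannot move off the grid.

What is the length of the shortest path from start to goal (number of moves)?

BFS from (row=3, col=3) until reaching (row=6, col=0):
  Distance 0: (row=3, col=3)
  Distance 1: (row=3, col=2), (row=4, col=3)
  Distance 2: (row=2, col=2), (row=3, col=1), (row=5, col=3)
  Distance 3: (row=1, col=2), (row=2, col=1), (row=3, col=0), (row=4, col=1), (row=5, col=2), (row=6, col=3)
  Distance 4: (row=0, col=2), (row=1, col=3), (row=2, col=0), (row=6, col=2), (row=7, col=3)
  Distance 5: (row=0, col=1), (row=0, col=3), (row=1, col=0), (row=6, col=1), (row=7, col=2), (row=8, col=3)
  Distance 6: (row=0, col=0), (row=6, col=0), (row=7, col=1), (row=8, col=2)  <- goal reached here
One shortest path (6 moves): (row=3, col=3) -> (row=4, col=3) -> (row=5, col=3) -> (row=5, col=2) -> (row=6, col=2) -> (row=6, col=1) -> (row=6, col=0)

Answer: Shortest path length: 6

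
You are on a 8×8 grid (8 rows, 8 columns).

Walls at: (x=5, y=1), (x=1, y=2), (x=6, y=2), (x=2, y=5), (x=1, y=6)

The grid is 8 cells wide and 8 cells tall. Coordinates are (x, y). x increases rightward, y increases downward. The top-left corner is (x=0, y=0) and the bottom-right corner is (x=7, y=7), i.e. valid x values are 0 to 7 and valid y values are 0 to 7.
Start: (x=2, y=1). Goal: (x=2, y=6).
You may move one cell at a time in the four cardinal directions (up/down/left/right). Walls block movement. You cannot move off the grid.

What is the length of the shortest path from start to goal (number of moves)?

Answer: Shortest path length: 7

Derivation:
BFS from (x=2, y=1) until reaching (x=2, y=6):
  Distance 0: (x=2, y=1)
  Distance 1: (x=2, y=0), (x=1, y=1), (x=3, y=1), (x=2, y=2)
  Distance 2: (x=1, y=0), (x=3, y=0), (x=0, y=1), (x=4, y=1), (x=3, y=2), (x=2, y=3)
  Distance 3: (x=0, y=0), (x=4, y=0), (x=0, y=2), (x=4, y=2), (x=1, y=3), (x=3, y=3), (x=2, y=4)
  Distance 4: (x=5, y=0), (x=5, y=2), (x=0, y=3), (x=4, y=3), (x=1, y=4), (x=3, y=4)
  Distance 5: (x=6, y=0), (x=5, y=3), (x=0, y=4), (x=4, y=4), (x=1, y=5), (x=3, y=5)
  Distance 6: (x=7, y=0), (x=6, y=1), (x=6, y=3), (x=5, y=4), (x=0, y=5), (x=4, y=5), (x=3, y=6)
  Distance 7: (x=7, y=1), (x=7, y=3), (x=6, y=4), (x=5, y=5), (x=0, y=6), (x=2, y=6), (x=4, y=6), (x=3, y=7)  <- goal reached here
One shortest path (7 moves): (x=2, y=1) -> (x=3, y=1) -> (x=3, y=2) -> (x=3, y=3) -> (x=3, y=4) -> (x=3, y=5) -> (x=3, y=6) -> (x=2, y=6)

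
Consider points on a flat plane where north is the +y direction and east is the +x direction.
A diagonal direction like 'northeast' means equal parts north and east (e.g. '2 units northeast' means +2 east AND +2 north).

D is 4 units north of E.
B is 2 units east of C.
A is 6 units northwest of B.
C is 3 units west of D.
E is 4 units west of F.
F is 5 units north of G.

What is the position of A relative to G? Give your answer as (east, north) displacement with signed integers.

Answer: A is at (east=-11, north=15) relative to G.

Derivation:
Place G at the origin (east=0, north=0).
  F is 5 units north of G: delta (east=+0, north=+5); F at (east=0, north=5).
  E is 4 units west of F: delta (east=-4, north=+0); E at (east=-4, north=5).
  D is 4 units north of E: delta (east=+0, north=+4); D at (east=-4, north=9).
  C is 3 units west of D: delta (east=-3, north=+0); C at (east=-7, north=9).
  B is 2 units east of C: delta (east=+2, north=+0); B at (east=-5, north=9).
  A is 6 units northwest of B: delta (east=-6, north=+6); A at (east=-11, north=15).
Therefore A relative to G: (east=-11, north=15).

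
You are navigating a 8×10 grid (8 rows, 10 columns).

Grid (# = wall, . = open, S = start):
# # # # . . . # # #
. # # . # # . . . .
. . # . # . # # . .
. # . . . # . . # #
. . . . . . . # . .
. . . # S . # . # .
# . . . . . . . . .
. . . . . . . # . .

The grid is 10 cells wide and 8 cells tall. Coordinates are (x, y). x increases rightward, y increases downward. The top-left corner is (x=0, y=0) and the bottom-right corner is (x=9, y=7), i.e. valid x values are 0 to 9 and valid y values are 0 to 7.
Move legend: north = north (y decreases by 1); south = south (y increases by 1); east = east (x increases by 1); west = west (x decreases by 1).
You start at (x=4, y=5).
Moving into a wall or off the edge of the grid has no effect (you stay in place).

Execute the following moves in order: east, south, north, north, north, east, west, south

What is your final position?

Answer: Final position: (x=5, y=5)

Derivation:
Start: (x=4, y=5)
  east (east): (x=4, y=5) -> (x=5, y=5)
  south (south): (x=5, y=5) -> (x=5, y=6)
  north (north): (x=5, y=6) -> (x=5, y=5)
  north (north): (x=5, y=5) -> (x=5, y=4)
  north (north): blocked, stay at (x=5, y=4)
  east (east): (x=5, y=4) -> (x=6, y=4)
  west (west): (x=6, y=4) -> (x=5, y=4)
  south (south): (x=5, y=4) -> (x=5, y=5)
Final: (x=5, y=5)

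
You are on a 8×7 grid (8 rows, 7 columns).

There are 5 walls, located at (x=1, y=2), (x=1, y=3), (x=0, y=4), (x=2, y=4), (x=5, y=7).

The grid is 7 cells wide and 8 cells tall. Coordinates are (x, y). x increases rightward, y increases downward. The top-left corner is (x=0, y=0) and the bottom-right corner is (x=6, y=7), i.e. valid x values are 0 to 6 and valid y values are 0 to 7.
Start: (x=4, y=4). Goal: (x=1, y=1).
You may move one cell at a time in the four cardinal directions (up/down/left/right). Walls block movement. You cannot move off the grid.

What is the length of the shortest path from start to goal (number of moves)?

BFS from (x=4, y=4) until reaching (x=1, y=1):
  Distance 0: (x=4, y=4)
  Distance 1: (x=4, y=3), (x=3, y=4), (x=5, y=4), (x=4, y=5)
  Distance 2: (x=4, y=2), (x=3, y=3), (x=5, y=3), (x=6, y=4), (x=3, y=5), (x=5, y=5), (x=4, y=6)
  Distance 3: (x=4, y=1), (x=3, y=2), (x=5, y=2), (x=2, y=3), (x=6, y=3), (x=2, y=5), (x=6, y=5), (x=3, y=6), (x=5, y=6), (x=4, y=7)
  Distance 4: (x=4, y=0), (x=3, y=1), (x=5, y=1), (x=2, y=2), (x=6, y=2), (x=1, y=5), (x=2, y=6), (x=6, y=6), (x=3, y=7)
  Distance 5: (x=3, y=0), (x=5, y=0), (x=2, y=1), (x=6, y=1), (x=1, y=4), (x=0, y=5), (x=1, y=6), (x=2, y=7), (x=6, y=7)
  Distance 6: (x=2, y=0), (x=6, y=0), (x=1, y=1), (x=0, y=6), (x=1, y=7)  <- goal reached here
One shortest path (6 moves): (x=4, y=4) -> (x=3, y=4) -> (x=3, y=3) -> (x=2, y=3) -> (x=2, y=2) -> (x=2, y=1) -> (x=1, y=1)

Answer: Shortest path length: 6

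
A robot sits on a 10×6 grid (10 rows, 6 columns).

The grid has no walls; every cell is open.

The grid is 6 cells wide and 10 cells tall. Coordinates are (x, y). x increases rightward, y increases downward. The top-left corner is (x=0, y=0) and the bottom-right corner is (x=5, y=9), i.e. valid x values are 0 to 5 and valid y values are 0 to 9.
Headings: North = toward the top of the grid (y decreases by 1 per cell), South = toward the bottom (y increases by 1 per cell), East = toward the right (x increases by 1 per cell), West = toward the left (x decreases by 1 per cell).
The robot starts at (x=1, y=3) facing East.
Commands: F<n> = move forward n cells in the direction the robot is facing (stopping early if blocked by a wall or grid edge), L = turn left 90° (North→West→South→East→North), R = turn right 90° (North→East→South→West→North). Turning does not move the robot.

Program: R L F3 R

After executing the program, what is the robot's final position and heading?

Start: (x=1, y=3), facing East
  R: turn right, now facing South
  L: turn left, now facing East
  F3: move forward 3, now at (x=4, y=3)
  R: turn right, now facing South
Final: (x=4, y=3), facing South

Answer: Final position: (x=4, y=3), facing South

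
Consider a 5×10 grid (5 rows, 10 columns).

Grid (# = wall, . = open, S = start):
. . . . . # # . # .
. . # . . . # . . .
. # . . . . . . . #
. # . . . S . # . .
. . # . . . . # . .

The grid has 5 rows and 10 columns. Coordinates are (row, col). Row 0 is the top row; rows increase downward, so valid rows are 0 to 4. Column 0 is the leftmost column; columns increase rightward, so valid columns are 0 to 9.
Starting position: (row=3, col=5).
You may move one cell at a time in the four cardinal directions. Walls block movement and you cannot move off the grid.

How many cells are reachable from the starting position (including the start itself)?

Answer: Reachable cells: 39

Derivation:
BFS flood-fill from (row=3, col=5):
  Distance 0: (row=3, col=5)
  Distance 1: (row=2, col=5), (row=3, col=4), (row=3, col=6), (row=4, col=5)
  Distance 2: (row=1, col=5), (row=2, col=4), (row=2, col=6), (row=3, col=3), (row=4, col=4), (row=4, col=6)
  Distance 3: (row=1, col=4), (row=2, col=3), (row=2, col=7), (row=3, col=2), (row=4, col=3)
  Distance 4: (row=0, col=4), (row=1, col=3), (row=1, col=7), (row=2, col=2), (row=2, col=8)
  Distance 5: (row=0, col=3), (row=0, col=7), (row=1, col=8), (row=3, col=8)
  Distance 6: (row=0, col=2), (row=1, col=9), (row=3, col=9), (row=4, col=8)
  Distance 7: (row=0, col=1), (row=0, col=9), (row=4, col=9)
  Distance 8: (row=0, col=0), (row=1, col=1)
  Distance 9: (row=1, col=0)
  Distance 10: (row=2, col=0)
  Distance 11: (row=3, col=0)
  Distance 12: (row=4, col=0)
  Distance 13: (row=4, col=1)
Total reachable: 39 (grid has 39 open cells total)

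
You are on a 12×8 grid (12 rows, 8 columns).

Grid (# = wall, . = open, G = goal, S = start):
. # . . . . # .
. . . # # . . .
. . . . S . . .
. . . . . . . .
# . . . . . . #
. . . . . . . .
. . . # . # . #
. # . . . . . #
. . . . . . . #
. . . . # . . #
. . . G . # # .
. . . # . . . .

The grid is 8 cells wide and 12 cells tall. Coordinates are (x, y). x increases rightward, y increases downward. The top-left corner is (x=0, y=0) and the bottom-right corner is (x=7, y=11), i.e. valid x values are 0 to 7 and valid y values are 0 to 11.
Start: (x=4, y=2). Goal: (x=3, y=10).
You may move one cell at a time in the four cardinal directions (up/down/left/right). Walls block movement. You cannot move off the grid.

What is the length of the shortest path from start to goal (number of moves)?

BFS from (x=4, y=2) until reaching (x=3, y=10):
  Distance 0: (x=4, y=2)
  Distance 1: (x=3, y=2), (x=5, y=2), (x=4, y=3)
  Distance 2: (x=5, y=1), (x=2, y=2), (x=6, y=2), (x=3, y=3), (x=5, y=3), (x=4, y=4)
  Distance 3: (x=5, y=0), (x=2, y=1), (x=6, y=1), (x=1, y=2), (x=7, y=2), (x=2, y=3), (x=6, y=3), (x=3, y=4), (x=5, y=4), (x=4, y=5)
  Distance 4: (x=2, y=0), (x=4, y=0), (x=1, y=1), (x=7, y=1), (x=0, y=2), (x=1, y=3), (x=7, y=3), (x=2, y=4), (x=6, y=4), (x=3, y=5), (x=5, y=5), (x=4, y=6)
  Distance 5: (x=3, y=0), (x=7, y=0), (x=0, y=1), (x=0, y=3), (x=1, y=4), (x=2, y=5), (x=6, y=5), (x=4, y=7)
  Distance 6: (x=0, y=0), (x=1, y=5), (x=7, y=5), (x=2, y=6), (x=6, y=6), (x=3, y=7), (x=5, y=7), (x=4, y=8)
  Distance 7: (x=0, y=5), (x=1, y=6), (x=2, y=7), (x=6, y=7), (x=3, y=8), (x=5, y=8)
  Distance 8: (x=0, y=6), (x=2, y=8), (x=6, y=8), (x=3, y=9), (x=5, y=9)
  Distance 9: (x=0, y=7), (x=1, y=8), (x=2, y=9), (x=6, y=9), (x=3, y=10)  <- goal reached here
One shortest path (9 moves): (x=4, y=2) -> (x=4, y=3) -> (x=4, y=4) -> (x=4, y=5) -> (x=4, y=6) -> (x=4, y=7) -> (x=3, y=7) -> (x=3, y=8) -> (x=3, y=9) -> (x=3, y=10)

Answer: Shortest path length: 9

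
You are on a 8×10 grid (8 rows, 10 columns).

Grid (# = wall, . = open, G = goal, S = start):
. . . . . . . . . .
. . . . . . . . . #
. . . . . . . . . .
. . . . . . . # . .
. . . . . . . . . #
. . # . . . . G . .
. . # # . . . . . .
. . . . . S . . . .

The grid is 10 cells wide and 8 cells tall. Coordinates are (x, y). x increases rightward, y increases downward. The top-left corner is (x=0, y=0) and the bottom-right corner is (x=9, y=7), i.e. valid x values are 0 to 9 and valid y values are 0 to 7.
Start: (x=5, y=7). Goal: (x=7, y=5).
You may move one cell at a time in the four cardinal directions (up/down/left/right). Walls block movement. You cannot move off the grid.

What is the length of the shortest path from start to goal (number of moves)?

BFS from (x=5, y=7) until reaching (x=7, y=5):
  Distance 0: (x=5, y=7)
  Distance 1: (x=5, y=6), (x=4, y=7), (x=6, y=7)
  Distance 2: (x=5, y=5), (x=4, y=6), (x=6, y=6), (x=3, y=7), (x=7, y=7)
  Distance 3: (x=5, y=4), (x=4, y=5), (x=6, y=5), (x=7, y=6), (x=2, y=7), (x=8, y=7)
  Distance 4: (x=5, y=3), (x=4, y=4), (x=6, y=4), (x=3, y=5), (x=7, y=5), (x=8, y=6), (x=1, y=7), (x=9, y=7)  <- goal reached here
One shortest path (4 moves): (x=5, y=7) -> (x=6, y=7) -> (x=7, y=7) -> (x=7, y=6) -> (x=7, y=5)

Answer: Shortest path length: 4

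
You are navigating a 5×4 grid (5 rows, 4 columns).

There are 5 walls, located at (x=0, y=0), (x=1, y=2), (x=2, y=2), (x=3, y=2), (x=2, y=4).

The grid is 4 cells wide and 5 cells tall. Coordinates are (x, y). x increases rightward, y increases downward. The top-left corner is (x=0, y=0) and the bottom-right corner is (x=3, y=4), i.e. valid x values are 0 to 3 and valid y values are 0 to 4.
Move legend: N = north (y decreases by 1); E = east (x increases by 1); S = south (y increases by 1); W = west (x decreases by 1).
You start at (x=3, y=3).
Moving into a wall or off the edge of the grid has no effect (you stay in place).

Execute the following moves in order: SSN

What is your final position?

Start: (x=3, y=3)
  S (south): (x=3, y=3) -> (x=3, y=4)
  S (south): blocked, stay at (x=3, y=4)
  N (north): (x=3, y=4) -> (x=3, y=3)
Final: (x=3, y=3)

Answer: Final position: (x=3, y=3)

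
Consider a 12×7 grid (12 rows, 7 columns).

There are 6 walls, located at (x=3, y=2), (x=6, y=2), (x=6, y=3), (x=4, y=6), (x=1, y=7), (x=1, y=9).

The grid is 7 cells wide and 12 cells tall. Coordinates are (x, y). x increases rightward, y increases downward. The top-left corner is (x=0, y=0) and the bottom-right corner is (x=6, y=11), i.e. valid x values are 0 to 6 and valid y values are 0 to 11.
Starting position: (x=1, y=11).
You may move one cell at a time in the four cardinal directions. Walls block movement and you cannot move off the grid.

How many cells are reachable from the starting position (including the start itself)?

BFS flood-fill from (x=1, y=11):
  Distance 0: (x=1, y=11)
  Distance 1: (x=1, y=10), (x=0, y=11), (x=2, y=11)
  Distance 2: (x=0, y=10), (x=2, y=10), (x=3, y=11)
  Distance 3: (x=0, y=9), (x=2, y=9), (x=3, y=10), (x=4, y=11)
  Distance 4: (x=0, y=8), (x=2, y=8), (x=3, y=9), (x=4, y=10), (x=5, y=11)
  Distance 5: (x=0, y=7), (x=2, y=7), (x=1, y=8), (x=3, y=8), (x=4, y=9), (x=5, y=10), (x=6, y=11)
  Distance 6: (x=0, y=6), (x=2, y=6), (x=3, y=7), (x=4, y=8), (x=5, y=9), (x=6, y=10)
  Distance 7: (x=0, y=5), (x=2, y=5), (x=1, y=6), (x=3, y=6), (x=4, y=7), (x=5, y=8), (x=6, y=9)
  Distance 8: (x=0, y=4), (x=2, y=4), (x=1, y=5), (x=3, y=5), (x=5, y=7), (x=6, y=8)
  Distance 9: (x=0, y=3), (x=2, y=3), (x=1, y=4), (x=3, y=4), (x=4, y=5), (x=5, y=6), (x=6, y=7)
  Distance 10: (x=0, y=2), (x=2, y=2), (x=1, y=3), (x=3, y=3), (x=4, y=4), (x=5, y=5), (x=6, y=6)
  Distance 11: (x=0, y=1), (x=2, y=1), (x=1, y=2), (x=4, y=3), (x=5, y=4), (x=6, y=5)
  Distance 12: (x=0, y=0), (x=2, y=0), (x=1, y=1), (x=3, y=1), (x=4, y=2), (x=5, y=3), (x=6, y=4)
  Distance 13: (x=1, y=0), (x=3, y=0), (x=4, y=1), (x=5, y=2)
  Distance 14: (x=4, y=0), (x=5, y=1)
  Distance 15: (x=5, y=0), (x=6, y=1)
  Distance 16: (x=6, y=0)
Total reachable: 78 (grid has 78 open cells total)

Answer: Reachable cells: 78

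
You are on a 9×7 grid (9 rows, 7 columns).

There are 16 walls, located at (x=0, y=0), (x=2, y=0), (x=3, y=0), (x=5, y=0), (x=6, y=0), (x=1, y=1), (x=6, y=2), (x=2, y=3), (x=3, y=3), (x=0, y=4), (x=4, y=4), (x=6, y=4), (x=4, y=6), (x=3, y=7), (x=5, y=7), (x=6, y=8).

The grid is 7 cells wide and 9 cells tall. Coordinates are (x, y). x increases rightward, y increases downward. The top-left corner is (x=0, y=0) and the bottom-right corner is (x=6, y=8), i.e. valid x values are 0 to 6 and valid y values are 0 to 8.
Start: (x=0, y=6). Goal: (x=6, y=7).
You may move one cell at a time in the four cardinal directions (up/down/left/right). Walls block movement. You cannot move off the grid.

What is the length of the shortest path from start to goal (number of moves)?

Answer: Shortest path length: 9

Derivation:
BFS from (x=0, y=6) until reaching (x=6, y=7):
  Distance 0: (x=0, y=6)
  Distance 1: (x=0, y=5), (x=1, y=6), (x=0, y=7)
  Distance 2: (x=1, y=5), (x=2, y=6), (x=1, y=7), (x=0, y=8)
  Distance 3: (x=1, y=4), (x=2, y=5), (x=3, y=6), (x=2, y=7), (x=1, y=8)
  Distance 4: (x=1, y=3), (x=2, y=4), (x=3, y=5), (x=2, y=8)
  Distance 5: (x=1, y=2), (x=0, y=3), (x=3, y=4), (x=4, y=5), (x=3, y=8)
  Distance 6: (x=0, y=2), (x=2, y=2), (x=5, y=5), (x=4, y=8)
  Distance 7: (x=0, y=1), (x=2, y=1), (x=3, y=2), (x=5, y=4), (x=6, y=5), (x=5, y=6), (x=4, y=7), (x=5, y=8)
  Distance 8: (x=3, y=1), (x=4, y=2), (x=5, y=3), (x=6, y=6)
  Distance 9: (x=4, y=1), (x=5, y=2), (x=4, y=3), (x=6, y=3), (x=6, y=7)  <- goal reached here
One shortest path (9 moves): (x=0, y=6) -> (x=1, y=6) -> (x=2, y=6) -> (x=3, y=6) -> (x=3, y=5) -> (x=4, y=5) -> (x=5, y=5) -> (x=6, y=5) -> (x=6, y=6) -> (x=6, y=7)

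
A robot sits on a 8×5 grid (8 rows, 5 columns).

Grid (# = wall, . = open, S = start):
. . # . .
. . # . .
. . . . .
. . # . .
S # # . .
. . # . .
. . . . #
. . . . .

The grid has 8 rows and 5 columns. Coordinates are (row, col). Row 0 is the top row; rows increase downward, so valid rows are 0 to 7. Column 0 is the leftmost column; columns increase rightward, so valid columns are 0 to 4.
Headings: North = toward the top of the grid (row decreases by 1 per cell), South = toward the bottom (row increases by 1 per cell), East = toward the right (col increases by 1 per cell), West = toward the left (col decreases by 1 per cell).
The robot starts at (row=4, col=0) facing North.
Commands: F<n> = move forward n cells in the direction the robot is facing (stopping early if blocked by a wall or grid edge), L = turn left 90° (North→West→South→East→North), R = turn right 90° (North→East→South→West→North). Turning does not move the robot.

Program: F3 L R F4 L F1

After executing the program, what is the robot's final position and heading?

Answer: Final position: (row=0, col=0), facing West

Derivation:
Start: (row=4, col=0), facing North
  F3: move forward 3, now at (row=1, col=0)
  L: turn left, now facing West
  R: turn right, now facing North
  F4: move forward 1/4 (blocked), now at (row=0, col=0)
  L: turn left, now facing West
  F1: move forward 0/1 (blocked), now at (row=0, col=0)
Final: (row=0, col=0), facing West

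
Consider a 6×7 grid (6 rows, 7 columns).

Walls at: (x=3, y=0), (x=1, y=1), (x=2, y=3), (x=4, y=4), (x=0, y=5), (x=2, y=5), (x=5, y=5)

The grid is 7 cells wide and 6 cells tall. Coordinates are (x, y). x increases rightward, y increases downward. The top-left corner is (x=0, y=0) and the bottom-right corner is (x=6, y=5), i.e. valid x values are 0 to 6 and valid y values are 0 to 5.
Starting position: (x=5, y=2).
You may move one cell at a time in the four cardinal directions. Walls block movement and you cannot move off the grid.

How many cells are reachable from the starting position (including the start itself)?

BFS flood-fill from (x=5, y=2):
  Distance 0: (x=5, y=2)
  Distance 1: (x=5, y=1), (x=4, y=2), (x=6, y=2), (x=5, y=3)
  Distance 2: (x=5, y=0), (x=4, y=1), (x=6, y=1), (x=3, y=2), (x=4, y=3), (x=6, y=3), (x=5, y=4)
  Distance 3: (x=4, y=0), (x=6, y=0), (x=3, y=1), (x=2, y=2), (x=3, y=3), (x=6, y=4)
  Distance 4: (x=2, y=1), (x=1, y=2), (x=3, y=4), (x=6, y=5)
  Distance 5: (x=2, y=0), (x=0, y=2), (x=1, y=3), (x=2, y=4), (x=3, y=5)
  Distance 6: (x=1, y=0), (x=0, y=1), (x=0, y=3), (x=1, y=4), (x=4, y=5)
  Distance 7: (x=0, y=0), (x=0, y=4), (x=1, y=5)
Total reachable: 35 (grid has 35 open cells total)

Answer: Reachable cells: 35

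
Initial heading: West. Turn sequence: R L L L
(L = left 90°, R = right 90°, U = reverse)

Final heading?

Start: West
  R (right (90° clockwise)) -> North
  L (left (90° counter-clockwise)) -> West
  L (left (90° counter-clockwise)) -> South
  L (left (90° counter-clockwise)) -> East
Final: East

Answer: Final heading: East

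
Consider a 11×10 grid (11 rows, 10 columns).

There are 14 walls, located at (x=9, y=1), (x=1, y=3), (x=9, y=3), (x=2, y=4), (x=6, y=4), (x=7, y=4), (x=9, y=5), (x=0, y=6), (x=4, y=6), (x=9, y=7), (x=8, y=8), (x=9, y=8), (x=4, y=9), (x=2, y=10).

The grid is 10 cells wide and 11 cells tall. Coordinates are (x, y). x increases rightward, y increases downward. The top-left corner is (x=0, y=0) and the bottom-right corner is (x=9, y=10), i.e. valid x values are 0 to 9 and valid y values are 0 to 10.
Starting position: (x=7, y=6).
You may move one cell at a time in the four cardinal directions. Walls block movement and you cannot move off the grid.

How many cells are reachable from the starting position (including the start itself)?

BFS flood-fill from (x=7, y=6):
  Distance 0: (x=7, y=6)
  Distance 1: (x=7, y=5), (x=6, y=6), (x=8, y=6), (x=7, y=7)
  Distance 2: (x=6, y=5), (x=8, y=5), (x=5, y=6), (x=9, y=6), (x=6, y=7), (x=8, y=7), (x=7, y=8)
  Distance 3: (x=8, y=4), (x=5, y=5), (x=5, y=7), (x=6, y=8), (x=7, y=9)
  Distance 4: (x=8, y=3), (x=5, y=4), (x=9, y=4), (x=4, y=5), (x=4, y=7), (x=5, y=8), (x=6, y=9), (x=8, y=9), (x=7, y=10)
  Distance 5: (x=8, y=2), (x=5, y=3), (x=7, y=3), (x=4, y=4), (x=3, y=5), (x=3, y=7), (x=4, y=8), (x=5, y=9), (x=9, y=9), (x=6, y=10), (x=8, y=10)
  Distance 6: (x=8, y=1), (x=5, y=2), (x=7, y=2), (x=9, y=2), (x=4, y=3), (x=6, y=3), (x=3, y=4), (x=2, y=5), (x=3, y=6), (x=2, y=7), (x=3, y=8), (x=5, y=10), (x=9, y=10)
  Distance 7: (x=8, y=0), (x=5, y=1), (x=7, y=1), (x=4, y=2), (x=6, y=2), (x=3, y=3), (x=1, y=5), (x=2, y=6), (x=1, y=7), (x=2, y=8), (x=3, y=9), (x=4, y=10)
  Distance 8: (x=5, y=0), (x=7, y=0), (x=9, y=0), (x=4, y=1), (x=6, y=1), (x=3, y=2), (x=2, y=3), (x=1, y=4), (x=0, y=5), (x=1, y=6), (x=0, y=7), (x=1, y=8), (x=2, y=9), (x=3, y=10)
  Distance 9: (x=4, y=0), (x=6, y=0), (x=3, y=1), (x=2, y=2), (x=0, y=4), (x=0, y=8), (x=1, y=9)
  Distance 10: (x=3, y=0), (x=2, y=1), (x=1, y=2), (x=0, y=3), (x=0, y=9), (x=1, y=10)
  Distance 11: (x=2, y=0), (x=1, y=1), (x=0, y=2), (x=0, y=10)
  Distance 12: (x=1, y=0), (x=0, y=1)
  Distance 13: (x=0, y=0)
Total reachable: 96 (grid has 96 open cells total)

Answer: Reachable cells: 96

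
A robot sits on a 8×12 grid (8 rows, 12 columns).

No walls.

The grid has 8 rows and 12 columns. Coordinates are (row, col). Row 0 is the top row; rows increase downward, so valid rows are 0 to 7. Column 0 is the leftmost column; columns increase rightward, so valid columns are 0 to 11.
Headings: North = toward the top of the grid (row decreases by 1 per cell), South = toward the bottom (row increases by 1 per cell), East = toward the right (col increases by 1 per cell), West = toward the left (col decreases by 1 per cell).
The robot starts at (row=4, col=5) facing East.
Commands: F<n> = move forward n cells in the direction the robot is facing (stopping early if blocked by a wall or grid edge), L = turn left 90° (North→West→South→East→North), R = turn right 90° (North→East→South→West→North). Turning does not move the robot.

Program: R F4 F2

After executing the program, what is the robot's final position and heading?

Start: (row=4, col=5), facing East
  R: turn right, now facing South
  F4: move forward 3/4 (blocked), now at (row=7, col=5)
  F2: move forward 0/2 (blocked), now at (row=7, col=5)
Final: (row=7, col=5), facing South

Answer: Final position: (row=7, col=5), facing South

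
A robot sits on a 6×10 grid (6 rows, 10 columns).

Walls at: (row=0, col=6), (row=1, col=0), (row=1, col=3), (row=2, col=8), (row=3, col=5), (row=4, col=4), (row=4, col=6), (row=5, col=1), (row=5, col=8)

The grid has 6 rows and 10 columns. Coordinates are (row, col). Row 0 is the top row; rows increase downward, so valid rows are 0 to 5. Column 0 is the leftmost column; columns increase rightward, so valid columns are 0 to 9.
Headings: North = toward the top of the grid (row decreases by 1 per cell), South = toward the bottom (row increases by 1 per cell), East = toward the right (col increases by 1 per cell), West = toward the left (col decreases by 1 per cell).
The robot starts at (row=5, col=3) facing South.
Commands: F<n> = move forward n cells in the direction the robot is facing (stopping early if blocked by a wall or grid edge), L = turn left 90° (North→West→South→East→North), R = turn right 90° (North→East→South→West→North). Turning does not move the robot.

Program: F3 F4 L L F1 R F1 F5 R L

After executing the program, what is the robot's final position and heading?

Answer: Final position: (row=4, col=3), facing East

Derivation:
Start: (row=5, col=3), facing South
  F3: move forward 0/3 (blocked), now at (row=5, col=3)
  F4: move forward 0/4 (blocked), now at (row=5, col=3)
  L: turn left, now facing East
  L: turn left, now facing North
  F1: move forward 1, now at (row=4, col=3)
  R: turn right, now facing East
  F1: move forward 0/1 (blocked), now at (row=4, col=3)
  F5: move forward 0/5 (blocked), now at (row=4, col=3)
  R: turn right, now facing South
  L: turn left, now facing East
Final: (row=4, col=3), facing East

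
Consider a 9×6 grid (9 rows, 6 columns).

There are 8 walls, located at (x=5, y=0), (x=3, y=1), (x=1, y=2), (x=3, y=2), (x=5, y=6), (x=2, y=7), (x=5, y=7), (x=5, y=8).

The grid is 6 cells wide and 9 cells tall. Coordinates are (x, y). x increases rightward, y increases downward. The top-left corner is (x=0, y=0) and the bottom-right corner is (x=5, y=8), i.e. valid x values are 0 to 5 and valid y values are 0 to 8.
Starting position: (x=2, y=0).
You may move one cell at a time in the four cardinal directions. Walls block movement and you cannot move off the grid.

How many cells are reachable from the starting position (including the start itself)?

Answer: Reachable cells: 46

Derivation:
BFS flood-fill from (x=2, y=0):
  Distance 0: (x=2, y=0)
  Distance 1: (x=1, y=0), (x=3, y=0), (x=2, y=1)
  Distance 2: (x=0, y=0), (x=4, y=0), (x=1, y=1), (x=2, y=2)
  Distance 3: (x=0, y=1), (x=4, y=1), (x=2, y=3)
  Distance 4: (x=5, y=1), (x=0, y=2), (x=4, y=2), (x=1, y=3), (x=3, y=3), (x=2, y=4)
  Distance 5: (x=5, y=2), (x=0, y=3), (x=4, y=3), (x=1, y=4), (x=3, y=4), (x=2, y=5)
  Distance 6: (x=5, y=3), (x=0, y=4), (x=4, y=4), (x=1, y=5), (x=3, y=5), (x=2, y=6)
  Distance 7: (x=5, y=4), (x=0, y=5), (x=4, y=5), (x=1, y=6), (x=3, y=6)
  Distance 8: (x=5, y=5), (x=0, y=6), (x=4, y=6), (x=1, y=7), (x=3, y=7)
  Distance 9: (x=0, y=7), (x=4, y=7), (x=1, y=8), (x=3, y=8)
  Distance 10: (x=0, y=8), (x=2, y=8), (x=4, y=8)
Total reachable: 46 (grid has 46 open cells total)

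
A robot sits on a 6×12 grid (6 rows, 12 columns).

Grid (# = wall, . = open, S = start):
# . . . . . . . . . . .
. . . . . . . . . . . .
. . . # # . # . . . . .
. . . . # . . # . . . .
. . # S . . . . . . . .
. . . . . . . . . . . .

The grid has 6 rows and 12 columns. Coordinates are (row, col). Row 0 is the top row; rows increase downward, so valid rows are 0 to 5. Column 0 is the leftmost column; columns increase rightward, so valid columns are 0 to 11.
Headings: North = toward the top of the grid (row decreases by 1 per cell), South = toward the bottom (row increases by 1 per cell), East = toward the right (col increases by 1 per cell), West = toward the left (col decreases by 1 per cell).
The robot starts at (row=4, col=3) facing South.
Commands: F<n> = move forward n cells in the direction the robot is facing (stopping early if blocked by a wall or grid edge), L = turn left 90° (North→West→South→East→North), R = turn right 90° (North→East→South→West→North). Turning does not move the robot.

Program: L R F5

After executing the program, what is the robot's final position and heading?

Start: (row=4, col=3), facing South
  L: turn left, now facing East
  R: turn right, now facing South
  F5: move forward 1/5 (blocked), now at (row=5, col=3)
Final: (row=5, col=3), facing South

Answer: Final position: (row=5, col=3), facing South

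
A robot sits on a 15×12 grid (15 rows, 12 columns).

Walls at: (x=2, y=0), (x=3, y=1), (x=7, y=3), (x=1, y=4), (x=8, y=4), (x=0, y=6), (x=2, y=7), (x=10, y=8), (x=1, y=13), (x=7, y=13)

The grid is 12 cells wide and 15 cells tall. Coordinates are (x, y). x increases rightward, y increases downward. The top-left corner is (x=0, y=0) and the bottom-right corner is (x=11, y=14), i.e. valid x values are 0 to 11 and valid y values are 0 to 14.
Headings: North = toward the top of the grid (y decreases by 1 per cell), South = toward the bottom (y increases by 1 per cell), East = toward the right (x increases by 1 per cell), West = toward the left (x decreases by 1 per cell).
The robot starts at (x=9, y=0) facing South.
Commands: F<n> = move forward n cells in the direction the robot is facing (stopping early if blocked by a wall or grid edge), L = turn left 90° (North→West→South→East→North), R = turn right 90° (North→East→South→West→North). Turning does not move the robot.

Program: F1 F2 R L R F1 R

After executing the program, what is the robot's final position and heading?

Start: (x=9, y=0), facing South
  F1: move forward 1, now at (x=9, y=1)
  F2: move forward 2, now at (x=9, y=3)
  R: turn right, now facing West
  L: turn left, now facing South
  R: turn right, now facing West
  F1: move forward 1, now at (x=8, y=3)
  R: turn right, now facing North
Final: (x=8, y=3), facing North

Answer: Final position: (x=8, y=3), facing North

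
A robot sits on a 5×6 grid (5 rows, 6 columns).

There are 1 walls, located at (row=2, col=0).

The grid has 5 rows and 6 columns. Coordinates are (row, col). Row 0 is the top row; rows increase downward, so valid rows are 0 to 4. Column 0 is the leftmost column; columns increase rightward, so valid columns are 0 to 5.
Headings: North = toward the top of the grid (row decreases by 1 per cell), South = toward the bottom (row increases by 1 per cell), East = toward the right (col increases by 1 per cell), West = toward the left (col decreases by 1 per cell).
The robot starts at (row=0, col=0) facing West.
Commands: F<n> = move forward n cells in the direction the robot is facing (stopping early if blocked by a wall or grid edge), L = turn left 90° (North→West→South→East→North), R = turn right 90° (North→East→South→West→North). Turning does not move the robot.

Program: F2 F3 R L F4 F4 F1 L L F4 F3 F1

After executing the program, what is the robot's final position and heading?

Start: (row=0, col=0), facing West
  F2: move forward 0/2 (blocked), now at (row=0, col=0)
  F3: move forward 0/3 (blocked), now at (row=0, col=0)
  R: turn right, now facing North
  L: turn left, now facing West
  F4: move forward 0/4 (blocked), now at (row=0, col=0)
  F4: move forward 0/4 (blocked), now at (row=0, col=0)
  F1: move forward 0/1 (blocked), now at (row=0, col=0)
  L: turn left, now facing South
  L: turn left, now facing East
  F4: move forward 4, now at (row=0, col=4)
  F3: move forward 1/3 (blocked), now at (row=0, col=5)
  F1: move forward 0/1 (blocked), now at (row=0, col=5)
Final: (row=0, col=5), facing East

Answer: Final position: (row=0, col=5), facing East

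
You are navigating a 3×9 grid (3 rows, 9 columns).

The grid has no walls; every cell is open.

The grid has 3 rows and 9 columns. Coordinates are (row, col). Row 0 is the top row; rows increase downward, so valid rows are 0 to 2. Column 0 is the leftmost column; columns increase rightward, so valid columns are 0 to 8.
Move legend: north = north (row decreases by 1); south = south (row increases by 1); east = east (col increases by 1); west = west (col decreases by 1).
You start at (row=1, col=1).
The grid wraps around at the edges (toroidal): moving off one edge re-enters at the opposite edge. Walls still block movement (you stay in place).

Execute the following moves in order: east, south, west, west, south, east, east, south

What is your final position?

Answer: Final position: (row=1, col=2)

Derivation:
Start: (row=1, col=1)
  east (east): (row=1, col=1) -> (row=1, col=2)
  south (south): (row=1, col=2) -> (row=2, col=2)
  west (west): (row=2, col=2) -> (row=2, col=1)
  west (west): (row=2, col=1) -> (row=2, col=0)
  south (south): (row=2, col=0) -> (row=0, col=0)
  east (east): (row=0, col=0) -> (row=0, col=1)
  east (east): (row=0, col=1) -> (row=0, col=2)
  south (south): (row=0, col=2) -> (row=1, col=2)
Final: (row=1, col=2)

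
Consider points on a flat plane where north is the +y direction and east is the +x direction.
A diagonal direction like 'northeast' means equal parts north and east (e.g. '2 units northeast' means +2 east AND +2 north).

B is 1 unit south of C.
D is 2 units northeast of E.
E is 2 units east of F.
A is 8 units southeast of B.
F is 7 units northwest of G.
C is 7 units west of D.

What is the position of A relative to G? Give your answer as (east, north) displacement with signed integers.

Place G at the origin (east=0, north=0).
  F is 7 units northwest of G: delta (east=-7, north=+7); F at (east=-7, north=7).
  E is 2 units east of F: delta (east=+2, north=+0); E at (east=-5, north=7).
  D is 2 units northeast of E: delta (east=+2, north=+2); D at (east=-3, north=9).
  C is 7 units west of D: delta (east=-7, north=+0); C at (east=-10, north=9).
  B is 1 unit south of C: delta (east=+0, north=-1); B at (east=-10, north=8).
  A is 8 units southeast of B: delta (east=+8, north=-8); A at (east=-2, north=0).
Therefore A relative to G: (east=-2, north=0).

Answer: A is at (east=-2, north=0) relative to G.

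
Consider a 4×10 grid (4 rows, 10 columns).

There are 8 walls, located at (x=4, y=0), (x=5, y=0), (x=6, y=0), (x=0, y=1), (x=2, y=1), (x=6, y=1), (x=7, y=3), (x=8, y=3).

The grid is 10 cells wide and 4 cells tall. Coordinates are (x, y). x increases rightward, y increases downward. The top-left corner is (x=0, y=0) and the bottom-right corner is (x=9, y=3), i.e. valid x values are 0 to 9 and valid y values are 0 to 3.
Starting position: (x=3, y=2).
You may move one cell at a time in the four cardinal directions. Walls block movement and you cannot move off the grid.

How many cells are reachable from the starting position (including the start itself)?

Answer: Reachable cells: 32

Derivation:
BFS flood-fill from (x=3, y=2):
  Distance 0: (x=3, y=2)
  Distance 1: (x=3, y=1), (x=2, y=2), (x=4, y=2), (x=3, y=3)
  Distance 2: (x=3, y=0), (x=4, y=1), (x=1, y=2), (x=5, y=2), (x=2, y=3), (x=4, y=3)
  Distance 3: (x=2, y=0), (x=1, y=1), (x=5, y=1), (x=0, y=2), (x=6, y=2), (x=1, y=3), (x=5, y=3)
  Distance 4: (x=1, y=0), (x=7, y=2), (x=0, y=3), (x=6, y=3)
  Distance 5: (x=0, y=0), (x=7, y=1), (x=8, y=2)
  Distance 6: (x=7, y=0), (x=8, y=1), (x=9, y=2)
  Distance 7: (x=8, y=0), (x=9, y=1), (x=9, y=3)
  Distance 8: (x=9, y=0)
Total reachable: 32 (grid has 32 open cells total)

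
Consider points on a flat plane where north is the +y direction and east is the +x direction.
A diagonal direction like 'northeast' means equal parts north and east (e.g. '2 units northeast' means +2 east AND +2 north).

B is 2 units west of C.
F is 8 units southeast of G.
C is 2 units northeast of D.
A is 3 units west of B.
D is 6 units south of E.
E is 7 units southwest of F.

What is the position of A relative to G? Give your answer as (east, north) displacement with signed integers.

Answer: A is at (east=-2, north=-19) relative to G.

Derivation:
Place G at the origin (east=0, north=0).
  F is 8 units southeast of G: delta (east=+8, north=-8); F at (east=8, north=-8).
  E is 7 units southwest of F: delta (east=-7, north=-7); E at (east=1, north=-15).
  D is 6 units south of E: delta (east=+0, north=-6); D at (east=1, north=-21).
  C is 2 units northeast of D: delta (east=+2, north=+2); C at (east=3, north=-19).
  B is 2 units west of C: delta (east=-2, north=+0); B at (east=1, north=-19).
  A is 3 units west of B: delta (east=-3, north=+0); A at (east=-2, north=-19).
Therefore A relative to G: (east=-2, north=-19).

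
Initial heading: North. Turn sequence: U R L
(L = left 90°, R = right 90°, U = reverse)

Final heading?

Answer: Final heading: South

Derivation:
Start: North
  U (U-turn (180°)) -> South
  R (right (90° clockwise)) -> West
  L (left (90° counter-clockwise)) -> South
Final: South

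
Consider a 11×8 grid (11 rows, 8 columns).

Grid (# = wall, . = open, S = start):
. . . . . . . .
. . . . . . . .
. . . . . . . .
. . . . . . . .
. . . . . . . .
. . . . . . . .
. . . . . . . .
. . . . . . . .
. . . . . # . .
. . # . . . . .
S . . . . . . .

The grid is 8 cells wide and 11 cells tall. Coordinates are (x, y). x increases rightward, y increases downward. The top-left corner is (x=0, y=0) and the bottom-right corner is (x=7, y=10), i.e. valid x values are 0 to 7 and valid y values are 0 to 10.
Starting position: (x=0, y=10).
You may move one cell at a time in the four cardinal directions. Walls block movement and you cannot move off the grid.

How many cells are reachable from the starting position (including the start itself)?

Answer: Reachable cells: 86

Derivation:
BFS flood-fill from (x=0, y=10):
  Distance 0: (x=0, y=10)
  Distance 1: (x=0, y=9), (x=1, y=10)
  Distance 2: (x=0, y=8), (x=1, y=9), (x=2, y=10)
  Distance 3: (x=0, y=7), (x=1, y=8), (x=3, y=10)
  Distance 4: (x=0, y=6), (x=1, y=7), (x=2, y=8), (x=3, y=9), (x=4, y=10)
  Distance 5: (x=0, y=5), (x=1, y=6), (x=2, y=7), (x=3, y=8), (x=4, y=9), (x=5, y=10)
  Distance 6: (x=0, y=4), (x=1, y=5), (x=2, y=6), (x=3, y=7), (x=4, y=8), (x=5, y=9), (x=6, y=10)
  Distance 7: (x=0, y=3), (x=1, y=4), (x=2, y=5), (x=3, y=6), (x=4, y=7), (x=6, y=9), (x=7, y=10)
  Distance 8: (x=0, y=2), (x=1, y=3), (x=2, y=4), (x=3, y=5), (x=4, y=6), (x=5, y=7), (x=6, y=8), (x=7, y=9)
  Distance 9: (x=0, y=1), (x=1, y=2), (x=2, y=3), (x=3, y=4), (x=4, y=5), (x=5, y=6), (x=6, y=7), (x=7, y=8)
  Distance 10: (x=0, y=0), (x=1, y=1), (x=2, y=2), (x=3, y=3), (x=4, y=4), (x=5, y=5), (x=6, y=6), (x=7, y=7)
  Distance 11: (x=1, y=0), (x=2, y=1), (x=3, y=2), (x=4, y=3), (x=5, y=4), (x=6, y=5), (x=7, y=6)
  Distance 12: (x=2, y=0), (x=3, y=1), (x=4, y=2), (x=5, y=3), (x=6, y=4), (x=7, y=5)
  Distance 13: (x=3, y=0), (x=4, y=1), (x=5, y=2), (x=6, y=3), (x=7, y=4)
  Distance 14: (x=4, y=0), (x=5, y=1), (x=6, y=2), (x=7, y=3)
  Distance 15: (x=5, y=0), (x=6, y=1), (x=7, y=2)
  Distance 16: (x=6, y=0), (x=7, y=1)
  Distance 17: (x=7, y=0)
Total reachable: 86 (grid has 86 open cells total)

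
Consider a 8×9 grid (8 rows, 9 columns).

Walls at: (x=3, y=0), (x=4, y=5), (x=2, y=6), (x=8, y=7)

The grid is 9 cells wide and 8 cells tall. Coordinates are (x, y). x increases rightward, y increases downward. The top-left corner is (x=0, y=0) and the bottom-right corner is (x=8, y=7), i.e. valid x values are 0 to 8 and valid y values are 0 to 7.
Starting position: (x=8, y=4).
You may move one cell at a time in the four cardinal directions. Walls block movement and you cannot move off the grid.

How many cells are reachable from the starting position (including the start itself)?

BFS flood-fill from (x=8, y=4):
  Distance 0: (x=8, y=4)
  Distance 1: (x=8, y=3), (x=7, y=4), (x=8, y=5)
  Distance 2: (x=8, y=2), (x=7, y=3), (x=6, y=4), (x=7, y=5), (x=8, y=6)
  Distance 3: (x=8, y=1), (x=7, y=2), (x=6, y=3), (x=5, y=4), (x=6, y=5), (x=7, y=6)
  Distance 4: (x=8, y=0), (x=7, y=1), (x=6, y=2), (x=5, y=3), (x=4, y=4), (x=5, y=5), (x=6, y=6), (x=7, y=7)
  Distance 5: (x=7, y=0), (x=6, y=1), (x=5, y=2), (x=4, y=3), (x=3, y=4), (x=5, y=6), (x=6, y=7)
  Distance 6: (x=6, y=0), (x=5, y=1), (x=4, y=2), (x=3, y=3), (x=2, y=4), (x=3, y=5), (x=4, y=6), (x=5, y=7)
  Distance 7: (x=5, y=0), (x=4, y=1), (x=3, y=2), (x=2, y=3), (x=1, y=4), (x=2, y=5), (x=3, y=6), (x=4, y=7)
  Distance 8: (x=4, y=0), (x=3, y=1), (x=2, y=2), (x=1, y=3), (x=0, y=4), (x=1, y=5), (x=3, y=7)
  Distance 9: (x=2, y=1), (x=1, y=2), (x=0, y=3), (x=0, y=5), (x=1, y=6), (x=2, y=7)
  Distance 10: (x=2, y=0), (x=1, y=1), (x=0, y=2), (x=0, y=6), (x=1, y=7)
  Distance 11: (x=1, y=0), (x=0, y=1), (x=0, y=7)
  Distance 12: (x=0, y=0)
Total reachable: 68 (grid has 68 open cells total)

Answer: Reachable cells: 68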